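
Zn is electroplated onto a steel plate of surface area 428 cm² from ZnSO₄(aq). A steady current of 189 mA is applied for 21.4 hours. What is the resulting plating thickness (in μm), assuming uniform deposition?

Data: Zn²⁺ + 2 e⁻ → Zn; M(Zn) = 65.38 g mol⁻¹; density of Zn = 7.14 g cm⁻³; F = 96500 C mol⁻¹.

Q = I·t = 0.1890 × 77040 = 14560 C; n(e⁻) = 0.1509 mol.
n(Zn) = n(e⁻)/2 = 0.07544 mol, so m = 0.07544 × 65.38 = 4.932 g.
Volume = m/ρ = 4.932 / 7.14 = 0.6908 cm³.
Thickness = V/A = 0.6908 / 428 = 0.00161 cm = 16.1 μm.

16.1 μm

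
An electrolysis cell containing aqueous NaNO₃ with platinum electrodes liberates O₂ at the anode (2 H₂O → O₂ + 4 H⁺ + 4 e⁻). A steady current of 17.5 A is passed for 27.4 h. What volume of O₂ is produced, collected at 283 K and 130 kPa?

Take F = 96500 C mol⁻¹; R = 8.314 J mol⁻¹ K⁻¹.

Q = I·t = 17.50 A × 98640 s = 1726000 C.
n(e⁻) = Q/F = 1726000 / 96500 = 17.89 mol.
4 electrons are transferred per O₂ molecule, so n(O₂) = 17.89 / 4 = 4.472 mol.
V = nRT/P = (4.472 × 8.314 × 283) / (130 × 10³ Pa) = 0.0809 m³ = 80.9 L.

80.9 L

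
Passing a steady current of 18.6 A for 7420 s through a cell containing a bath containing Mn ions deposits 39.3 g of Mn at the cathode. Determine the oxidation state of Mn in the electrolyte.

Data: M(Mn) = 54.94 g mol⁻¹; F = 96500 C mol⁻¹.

Q = I·t = 18.60 A × 7420.0 s = 138000 C, so n(e⁻) = 138000/96500 = 1.430 mol.
n(Mn) deposited = 39.3 / 54.94 = 0.7153 mol.
Electrons per atom = n(e⁻)/n(Mn) = 1.430 / 0.7153 = 2.00 ≈ 2, so the ion is Mn²⁺.

+2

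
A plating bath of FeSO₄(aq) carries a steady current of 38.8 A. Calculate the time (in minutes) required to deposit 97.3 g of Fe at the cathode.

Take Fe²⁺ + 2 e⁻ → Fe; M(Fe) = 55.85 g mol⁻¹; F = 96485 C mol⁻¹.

n(Fe) = m/M = 97.3 / 55.85 = 1.742 mol.
Each Fe atom requires 2 electrons, so n(e⁻) = 2 × 1.742 = 3.484 mol.
Q = n(e⁻)·F = 3.484 × 96485 = 336200 C.
t = Q/I = 336200 / 38.80 A = 8665 s = 144 min.

144 min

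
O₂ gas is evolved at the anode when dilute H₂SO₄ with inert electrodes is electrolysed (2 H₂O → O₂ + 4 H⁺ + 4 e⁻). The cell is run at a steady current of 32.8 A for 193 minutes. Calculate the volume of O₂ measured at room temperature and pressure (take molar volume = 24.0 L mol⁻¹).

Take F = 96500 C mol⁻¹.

Q = I·t = 32.80 A × 11580 s = 379800 C.
n(e⁻) = Q/F = 379800 / 96500 = 3.936 mol.
4 electrons are transferred per O₂ molecule, so n(O₂) = 3.936 / 4 = 0.9840 mol.
V = n × V_m = 0.9840 × 24.0 = 23.6 L.

23.6 L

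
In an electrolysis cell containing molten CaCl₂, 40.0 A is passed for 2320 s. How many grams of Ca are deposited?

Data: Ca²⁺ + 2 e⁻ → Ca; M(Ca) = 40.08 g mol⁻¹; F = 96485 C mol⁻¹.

Q = I·t = 40.00 A × 2320.0 s = 92800 C.
n(e⁻) = Q/F = 92800 / 96485 = 0.9618 mol.
Ca²⁺ + 2 e⁻ → Ca, so n(Ca) = n(e⁻)/2 = 0.4809 mol.
m = n·M = 0.4809 × 40.08 = 19.3 g.

19.3 g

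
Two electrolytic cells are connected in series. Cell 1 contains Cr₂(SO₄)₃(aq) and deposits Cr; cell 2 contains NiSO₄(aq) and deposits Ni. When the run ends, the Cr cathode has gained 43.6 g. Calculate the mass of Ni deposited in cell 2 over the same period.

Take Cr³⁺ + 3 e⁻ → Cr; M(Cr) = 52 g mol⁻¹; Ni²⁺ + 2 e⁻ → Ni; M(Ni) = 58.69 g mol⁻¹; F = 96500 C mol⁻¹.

n(Cr) = 43.6 / 52 = 0.8385 mol.
Since Cr³⁺ + 3 e⁻ → Cr, n(e⁻) passed = 3 × 0.8385 = 2.515 mol.
Cells in series carry the same charge, so the same 2.515 mol of electrons passes through cell 2.
Ni²⁺ + 2 e⁻ → Ni, so n(Ni) = 2.515 / 2 = 1.258 mol.
m(Ni) = 1.258 × 58.69 = 73.8 g.

73.8 g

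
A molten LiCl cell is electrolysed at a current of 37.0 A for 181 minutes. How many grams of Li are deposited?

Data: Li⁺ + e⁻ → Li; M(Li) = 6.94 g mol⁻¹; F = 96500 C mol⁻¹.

28.9 g

Q = I·t = 37.00 A × 10860 s = 401800 C.
n(e⁻) = Q/F = 401800 / 96500 = 4.164 mol.
Li⁺ + e⁻ → Li, so n(Li) = n(e⁻)/1 = 4.164 mol.
m = n·M = 4.164 × 6.94 = 28.9 g.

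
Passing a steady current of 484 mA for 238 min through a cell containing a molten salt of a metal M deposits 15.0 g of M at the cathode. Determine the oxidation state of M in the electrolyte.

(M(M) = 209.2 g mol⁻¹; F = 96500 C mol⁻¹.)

Q = I·t = 0.4840 A × 14280 s = 6912 C, so n(e⁻) = 6912/96500 = 0.07162 mol.
n(M) deposited = 15.0 / 209.2 = 0.07170 mol.
Electrons per atom = n(e⁻)/n(M) = 0.07162 / 0.07170 = 0.999 ≈ 1, so the ion is M⁺.

+1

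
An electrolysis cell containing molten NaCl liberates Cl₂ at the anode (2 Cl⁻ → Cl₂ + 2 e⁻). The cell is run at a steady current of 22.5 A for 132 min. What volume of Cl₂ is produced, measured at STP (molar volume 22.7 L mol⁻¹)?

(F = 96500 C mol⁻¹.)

Q = I·t = 22.50 A × 7920.0 s = 178200 C.
n(e⁻) = Q/F = 178200 / 96500 = 1.847 mol.
2 electrons are transferred per Cl₂ molecule, so n(Cl₂) = 1.847 / 2 = 0.9233 mol.
V = n × V_m = 0.9233 × 22.7 = 21.0 L.

21.0 L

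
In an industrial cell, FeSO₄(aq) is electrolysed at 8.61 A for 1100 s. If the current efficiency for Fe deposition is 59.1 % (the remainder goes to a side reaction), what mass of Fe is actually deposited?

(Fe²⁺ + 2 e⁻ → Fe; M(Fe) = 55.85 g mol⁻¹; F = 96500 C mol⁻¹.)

Q = I·t = 8.610 × 1100.0 = 9471 C.
n(e⁻) = 9471/96500 = 0.09815 mol; theoretically n(Fe) = 0.09815/2 = 0.04907 mol, m_theo = 2.741 g.
At 59.1 % efficiency, m_actual = 0.591 × 2.741 = 1.62 g.

1.62 g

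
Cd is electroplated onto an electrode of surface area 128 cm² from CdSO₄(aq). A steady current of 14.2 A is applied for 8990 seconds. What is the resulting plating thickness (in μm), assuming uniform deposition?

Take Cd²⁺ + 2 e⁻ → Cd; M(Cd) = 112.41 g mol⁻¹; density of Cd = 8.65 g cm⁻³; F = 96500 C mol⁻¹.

672 μm

Q = I·t = 14.20 × 8990.0 = 127700 C; n(e⁻) = 1.323 mol.
n(Cd) = n(e⁻)/2 = 0.6614 mol, so m = 0.6614 × 112.41 = 74.35 g.
Volume = m/ρ = 74.35 / 8.65 = 8.596 cm³.
Thickness = V/A = 8.596 / 128 = 0.0672 cm = 672 μm.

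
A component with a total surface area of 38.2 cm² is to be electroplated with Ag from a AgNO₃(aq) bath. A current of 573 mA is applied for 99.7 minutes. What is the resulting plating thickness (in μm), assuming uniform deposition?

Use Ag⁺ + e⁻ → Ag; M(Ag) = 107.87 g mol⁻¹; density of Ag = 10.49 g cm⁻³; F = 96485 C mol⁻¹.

Q = I·t = 0.5730 × 5982.0 = 3428 C; n(e⁻) = 0.03553 mol.
n(Ag) = n(e⁻)/1 = 0.03553 mol, so m = 0.03553 × 107.87 = 3.832 g.
Volume = m/ρ = 3.832 / 10.49 = 0.3653 cm³.
Thickness = V/A = 0.3653 / 38.2 = 0.00956 cm = 95.6 μm.

95.6 μm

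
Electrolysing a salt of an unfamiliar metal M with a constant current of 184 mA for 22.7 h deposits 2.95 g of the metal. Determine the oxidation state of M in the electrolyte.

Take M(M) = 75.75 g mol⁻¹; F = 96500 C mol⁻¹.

Q = I·t = 0.1840 A × 81720 s = 15040 C, so n(e⁻) = 15040/96500 = 0.1558 mol.
n(M) deposited = 2.95 / 75.75 = 0.03894 mol.
Electrons per atom = n(e⁻)/n(M) = 0.1558 / 0.03894 = 4.00 ≈ 4, so the ion is M⁴⁺.

+4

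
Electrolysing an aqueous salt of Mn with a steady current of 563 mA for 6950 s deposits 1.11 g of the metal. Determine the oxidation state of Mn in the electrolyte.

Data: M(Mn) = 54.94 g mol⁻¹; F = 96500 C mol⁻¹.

Q = I·t = 0.5630 A × 6950.0 s = 3913 C, so n(e⁻) = 3913/96500 = 0.04055 mol.
n(Mn) deposited = 1.11 / 54.94 = 0.02020 mol.
Electrons per atom = n(e⁻)/n(Mn) = 0.04055 / 0.02020 = 2.01 ≈ 2, so the ion is Mn²⁺.

+2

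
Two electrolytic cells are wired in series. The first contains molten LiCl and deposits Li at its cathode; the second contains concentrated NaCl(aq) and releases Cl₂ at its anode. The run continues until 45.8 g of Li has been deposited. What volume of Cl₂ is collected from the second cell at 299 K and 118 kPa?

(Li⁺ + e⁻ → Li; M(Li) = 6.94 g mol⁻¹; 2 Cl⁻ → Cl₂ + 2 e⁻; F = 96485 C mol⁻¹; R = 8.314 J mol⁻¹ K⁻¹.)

69.5 L

n(Li) = 45.8 / 6.94 = 6.599 mol, so n(e⁻) = 1 × 6.599 = 6.599 mol.
The cells are in series, so the same 6.599 mol of electrons passes through the second cell.
2 Cl⁻ → Cl₂ + 2 e⁻ — 2 mol e⁻ per mol Cl₂, so n(Cl₂) = 6.599/2 = 3.300 mol.
V = nRT/P = (3.300 × 8.314 × 299) / (118 × 10³) = 0.0695 m³ = 69.5 L.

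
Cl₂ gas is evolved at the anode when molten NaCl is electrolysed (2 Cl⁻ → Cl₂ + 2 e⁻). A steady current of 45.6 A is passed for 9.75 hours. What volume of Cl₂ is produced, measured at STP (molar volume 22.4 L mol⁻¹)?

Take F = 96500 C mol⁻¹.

186 L

Q = I·t = 45.60 A × 35100 s = 1601000 C.
n(e⁻) = Q/F = 1601000 / 96500 = 16.59 mol.
2 electrons are transferred per Cl₂ molecule, so n(Cl₂) = 16.59 / 2 = 8.293 mol.
V = n × V_m = 8.293 × 22.4 = 186 L.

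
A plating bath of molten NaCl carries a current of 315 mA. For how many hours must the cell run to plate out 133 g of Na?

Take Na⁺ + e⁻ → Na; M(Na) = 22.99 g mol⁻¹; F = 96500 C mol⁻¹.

492 h

n(Na) = m/M = 133 / 22.99 = 5.785 mol.
Each Na atom requires 1 electron, so n(e⁻) = 1 × 5.785 = 5.785 mol.
Q = n(e⁻)·F = 5.785 × 96500 = 558300 C.
t = Q/I = 558300 / 0.3150 A = 1772000 s = 492 h.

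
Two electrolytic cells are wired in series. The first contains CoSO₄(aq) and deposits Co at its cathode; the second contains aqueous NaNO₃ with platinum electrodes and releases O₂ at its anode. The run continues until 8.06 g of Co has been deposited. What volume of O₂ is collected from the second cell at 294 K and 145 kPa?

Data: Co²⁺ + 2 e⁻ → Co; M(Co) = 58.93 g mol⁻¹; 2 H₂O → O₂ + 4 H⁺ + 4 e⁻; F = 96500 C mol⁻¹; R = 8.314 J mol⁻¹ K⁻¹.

1.15 L

n(Co) = 8.06 / 58.93 = 0.1368 mol, so n(e⁻) = 2 × 0.1368 = 0.2735 mol.
The cells are in series, so the same 0.2735 mol of electrons passes through the second cell.
2 H₂O → O₂ + 4 H⁺ + 4 e⁻ — 4 mol e⁻ per mol O₂, so n(O₂) = 0.2735/4 = 0.06839 mol.
V = nRT/P = (0.06839 × 8.314 × 294) / (145 × 10³) = 0.00115 m³ = 1.15 L.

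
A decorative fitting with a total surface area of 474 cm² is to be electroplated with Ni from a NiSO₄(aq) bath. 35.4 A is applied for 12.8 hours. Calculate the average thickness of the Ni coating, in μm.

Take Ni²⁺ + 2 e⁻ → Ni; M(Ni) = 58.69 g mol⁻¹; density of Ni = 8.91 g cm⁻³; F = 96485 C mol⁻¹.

1170 μm

Q = I·t = 35.40 × 46080 = 1631000 C; n(e⁻) = 16.91 mol.
n(Ni) = n(e⁻)/2 = 8.453 mol, so m = 8.453 × 58.69 = 496.1 g.
Volume = m/ρ = 496.1 / 8.91 = 55.68 cm³.
Thickness = V/A = 55.68 / 474 = 0.117 cm = 1170 μm.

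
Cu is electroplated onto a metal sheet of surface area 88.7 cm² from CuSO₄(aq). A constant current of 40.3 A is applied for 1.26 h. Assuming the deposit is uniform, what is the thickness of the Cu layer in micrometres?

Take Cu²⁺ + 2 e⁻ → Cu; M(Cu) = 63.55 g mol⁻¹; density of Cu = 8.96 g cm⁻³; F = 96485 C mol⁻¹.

757 μm

Q = I·t = 40.30 × 4536.0 = 182800 C; n(e⁻) = 1.895 mol.
n(Cu) = n(e⁻)/2 = 0.9473 mol, so m = 0.9473 × 63.55 = 60.20 g.
Volume = m/ρ = 60.20 / 8.96 = 6.719 cm³.
Thickness = V/A = 6.719 / 88.7 = 0.0757 cm = 757 μm.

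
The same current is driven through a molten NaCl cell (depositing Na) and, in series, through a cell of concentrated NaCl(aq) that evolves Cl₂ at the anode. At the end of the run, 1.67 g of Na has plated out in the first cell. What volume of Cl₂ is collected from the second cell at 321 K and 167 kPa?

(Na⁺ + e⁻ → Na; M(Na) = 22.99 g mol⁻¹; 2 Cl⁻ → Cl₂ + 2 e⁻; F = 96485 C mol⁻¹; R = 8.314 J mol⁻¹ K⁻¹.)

n(Na) = 1.67 / 22.99 = 0.07264 mol, so n(e⁻) = 1 × 0.07264 = 0.07264 mol.
The cells are in series, so the same 0.07264 mol of electrons passes through the second cell.
2 Cl⁻ → Cl₂ + 2 e⁻ — 2 mol e⁻ per mol Cl₂, so n(Cl₂) = 0.07264/2 = 0.03632 mol.
V = nRT/P = (0.03632 × 8.314 × 321) / (167 × 10³) = 5.80 × 10⁻⁴ m³ = 0.580 L.

0.580 L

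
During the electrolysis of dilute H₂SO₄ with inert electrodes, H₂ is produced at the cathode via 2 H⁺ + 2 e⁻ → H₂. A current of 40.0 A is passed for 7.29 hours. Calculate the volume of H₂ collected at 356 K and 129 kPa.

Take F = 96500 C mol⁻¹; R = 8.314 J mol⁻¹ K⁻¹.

125 L

Q = I·t = 40.00 A × 26244 s = 1050000 C.
n(e⁻) = Q/F = 1050000 / 96500 = 10.88 mol.
2 electrons are transferred per H₂ molecule, so n(H₂) = 10.88 / 2 = 5.439 mol.
V = nRT/P = (5.439 × 8.314 × 356) / (129 × 10³ Pa) = 0.125 m³ = 125 L.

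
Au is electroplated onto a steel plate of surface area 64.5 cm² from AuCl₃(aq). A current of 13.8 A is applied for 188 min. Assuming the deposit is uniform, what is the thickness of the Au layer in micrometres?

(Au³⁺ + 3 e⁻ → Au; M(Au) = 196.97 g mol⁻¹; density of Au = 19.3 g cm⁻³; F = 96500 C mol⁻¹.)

851 μm

Q = I·t = 13.80 × 11280 = 155700 C; n(e⁻) = 1.613 mol.
n(Au) = n(e⁻)/3 = 0.5377 mol, so m = 0.5377 × 196.97 = 105.9 g.
Volume = m/ρ = 105.9 / 19.3 = 5.488 cm³.
Thickness = V/A = 5.488 / 64.5 = 0.0851 cm = 851 μm.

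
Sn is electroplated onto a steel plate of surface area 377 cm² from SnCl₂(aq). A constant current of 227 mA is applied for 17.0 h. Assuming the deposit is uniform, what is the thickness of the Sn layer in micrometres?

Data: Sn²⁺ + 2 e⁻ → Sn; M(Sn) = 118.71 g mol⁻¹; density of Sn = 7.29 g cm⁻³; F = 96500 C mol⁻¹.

31.1 μm

Q = I·t = 0.2270 × 61200 = 13890 C; n(e⁻) = 0.1440 mol.
n(Sn) = n(e⁻)/2 = 0.07198 mol, so m = 0.07198 × 118.71 = 8.545 g.
Volume = m/ρ = 8.545 / 7.29 = 1.172 cm³.
Thickness = V/A = 1.172 / 377 = 0.00311 cm = 31.1 μm.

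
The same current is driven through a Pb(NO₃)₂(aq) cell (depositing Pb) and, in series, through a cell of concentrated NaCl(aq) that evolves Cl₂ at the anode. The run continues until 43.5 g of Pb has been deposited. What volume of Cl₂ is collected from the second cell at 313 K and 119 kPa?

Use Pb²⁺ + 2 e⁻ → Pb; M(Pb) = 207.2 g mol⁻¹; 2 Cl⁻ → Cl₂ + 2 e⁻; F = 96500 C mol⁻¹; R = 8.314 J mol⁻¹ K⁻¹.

4.59 L

n(Pb) = 43.5 / 207.2 = 0.2099 mol, so n(e⁻) = 2 × 0.2099 = 0.4199 mol.
The cells are in series, so the same 0.4199 mol of electrons passes through the second cell.
2 Cl⁻ → Cl₂ + 2 e⁻ — 2 mol e⁻ per mol Cl₂, so n(Cl₂) = 0.4199/2 = 0.2099 mol.
V = nRT/P = (0.2099 × 8.314 × 313) / (119 × 10³) = 0.00459 m³ = 4.59 L.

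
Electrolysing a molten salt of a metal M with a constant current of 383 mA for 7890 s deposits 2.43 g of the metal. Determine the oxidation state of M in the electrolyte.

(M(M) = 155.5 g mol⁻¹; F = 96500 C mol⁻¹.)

+2

Q = I·t = 0.3830 A × 7890.0 s = 3022 C, so n(e⁻) = 3022/96500 = 0.03131 mol.
n(M) deposited = 2.43 / 155.5 = 0.01563 mol.
Electrons per atom = n(e⁻)/n(M) = 0.03131 / 0.01563 = 2.00 ≈ 2, so the ion is M²⁺.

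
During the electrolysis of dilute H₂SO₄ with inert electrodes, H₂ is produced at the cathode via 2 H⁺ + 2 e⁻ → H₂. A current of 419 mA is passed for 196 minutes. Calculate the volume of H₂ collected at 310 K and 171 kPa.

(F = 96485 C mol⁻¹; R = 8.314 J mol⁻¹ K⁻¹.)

Q = I·t = 0.4190 A × 11760 s = 4927 C.
n(e⁻) = Q/F = 4927 / 96485 = 0.05107 mol.
2 electrons are transferred per H₂ molecule, so n(H₂) = 0.05107 / 2 = 0.02553 mol.
V = nRT/P = (0.02553 × 8.314 × 310) / (171 × 10³ Pa) = 3.85 × 10⁻⁴ m³ = 0.385 L.

0.385 L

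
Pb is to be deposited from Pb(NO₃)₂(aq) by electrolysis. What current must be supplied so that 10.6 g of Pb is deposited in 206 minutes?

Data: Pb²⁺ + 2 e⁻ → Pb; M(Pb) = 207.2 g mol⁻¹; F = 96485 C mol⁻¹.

0.799 A

n(Pb) = 10.6 / 207.2 = 0.05116 mol.
n(e⁻) = 2 × 0.05116 = 0.1023 mol.
Q = n(e⁻)·F = 0.1023 × 96485 = 9872 C.
I = Q/t = 9872 / 12360 s = 0.799 A.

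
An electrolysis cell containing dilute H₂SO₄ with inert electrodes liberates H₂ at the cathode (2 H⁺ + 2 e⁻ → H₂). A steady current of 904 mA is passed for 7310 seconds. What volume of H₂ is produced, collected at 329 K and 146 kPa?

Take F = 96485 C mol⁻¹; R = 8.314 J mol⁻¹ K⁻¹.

Q = I·t = 0.9040 A × 7310.0 s = 6608 C.
n(e⁻) = Q/F = 6608 / 96485 = 0.06849 mol.
2 electrons are transferred per H₂ molecule, so n(H₂) = 0.06849 / 2 = 0.03424 mol.
V = nRT/P = (0.03424 × 8.314 × 329) / (146 × 10³ Pa) = 6.42 × 10⁻⁴ m³ = 0.642 L.

0.642 L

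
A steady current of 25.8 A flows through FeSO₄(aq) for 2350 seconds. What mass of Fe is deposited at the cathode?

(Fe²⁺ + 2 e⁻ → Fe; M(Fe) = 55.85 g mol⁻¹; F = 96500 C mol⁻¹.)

Q = I·t = 25.80 A × 2350.0 s = 60630 C.
n(e⁻) = Q/F = 60630 / 96500 = 0.6283 mol.
Fe²⁺ + 2 e⁻ → Fe, so n(Fe) = n(e⁻)/2 = 0.3141 mol.
m = n·M = 0.3141 × 55.85 = 17.5 g.

17.5 g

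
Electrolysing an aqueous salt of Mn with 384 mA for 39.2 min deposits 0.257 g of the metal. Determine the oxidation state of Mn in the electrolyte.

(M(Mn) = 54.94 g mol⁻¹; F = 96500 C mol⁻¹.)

Q = I·t = 0.3840 A × 2352.0 s = 903.2 C, so n(e⁻) = 903.2/96500 = 0.009359 mol.
n(Mn) deposited = 0.257 / 54.94 = 0.004678 mol.
Electrons per atom = n(e⁻)/n(Mn) = 0.009359 / 0.004678 = 2.00 ≈ 2, so the ion is Mn²⁺.

+2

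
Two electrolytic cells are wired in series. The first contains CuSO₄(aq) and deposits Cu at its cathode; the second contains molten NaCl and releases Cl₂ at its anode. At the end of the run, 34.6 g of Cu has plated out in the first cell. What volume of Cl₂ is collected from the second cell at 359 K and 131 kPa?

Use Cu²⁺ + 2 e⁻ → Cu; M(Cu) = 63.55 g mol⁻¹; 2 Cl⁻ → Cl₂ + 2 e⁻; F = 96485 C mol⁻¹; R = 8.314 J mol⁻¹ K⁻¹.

n(Cu) = 34.6 / 63.55 = 0.5445 mol, so n(e⁻) = 2 × 0.5445 = 1.089 mol.
The cells are in series, so the same 1.089 mol of electrons passes through the second cell.
2 Cl⁻ → Cl₂ + 2 e⁻ — 2 mol e⁻ per mol Cl₂, so n(Cl₂) = 1.089/2 = 0.5445 mol.
V = nRT/P = (0.5445 × 8.314 × 359) / (131 × 10³) = 0.0124 m³ = 12.4 L.

12.4 L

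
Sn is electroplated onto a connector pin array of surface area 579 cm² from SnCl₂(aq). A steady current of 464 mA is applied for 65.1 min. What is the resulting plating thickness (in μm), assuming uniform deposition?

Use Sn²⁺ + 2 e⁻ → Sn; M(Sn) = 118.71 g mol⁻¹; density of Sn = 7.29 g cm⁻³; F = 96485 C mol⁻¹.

2.64 μm

Q = I·t = 0.4640 × 3906.0 = 1812 C; n(e⁻) = 0.01878 mol.
n(Sn) = n(e⁻)/2 = 0.009392 mol, so m = 0.009392 × 118.71 = 1.115 g.
Volume = m/ρ = 1.115 / 7.29 = 0.1529 cm³.
Thickness = V/A = 0.1529 / 579 = 2.64 × 10⁻⁴ cm = 2.64 μm.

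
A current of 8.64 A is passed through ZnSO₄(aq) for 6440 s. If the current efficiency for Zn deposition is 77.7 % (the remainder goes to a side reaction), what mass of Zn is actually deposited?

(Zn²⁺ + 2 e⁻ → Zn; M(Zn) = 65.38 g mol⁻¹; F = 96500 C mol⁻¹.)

Q = I·t = 8.640 × 6440.0 = 55640 C.
n(e⁻) = 55640/96500 = 0.5766 mol; theoretically n(Zn) = 0.5766/2 = 0.2883 mol, m_theo = 18.85 g.
At 77.7 % efficiency, m_actual = 0.777 × 18.85 = 14.6 g.

14.6 g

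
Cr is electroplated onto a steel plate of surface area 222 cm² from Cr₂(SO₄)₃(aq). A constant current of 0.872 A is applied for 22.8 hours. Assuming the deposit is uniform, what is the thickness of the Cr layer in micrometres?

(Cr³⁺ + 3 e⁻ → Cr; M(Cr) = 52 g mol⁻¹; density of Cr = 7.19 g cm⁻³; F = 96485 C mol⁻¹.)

80.6 μm

Q = I·t = 0.8720 × 82080 = 71570 C; n(e⁻) = 0.7418 mol.
n(Cr) = n(e⁻)/3 = 0.2473 mol, so m = 0.2473 × 52 = 12.86 g.
Volume = m/ρ = 12.86 / 7.19 = 1.788 cm³.
Thickness = V/A = 1.788 / 222 = 0.00806 cm = 80.6 μm.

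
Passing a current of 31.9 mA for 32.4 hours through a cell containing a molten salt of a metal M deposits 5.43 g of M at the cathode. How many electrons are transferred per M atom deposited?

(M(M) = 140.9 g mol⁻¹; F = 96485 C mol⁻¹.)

Q = I·t = 0.03190 A × 116640 s = 3721 C, so n(e⁻) = 3721/96485 = 0.03856 mol.
n(M) deposited = 5.43 / 140.9 = 0.03854 mol.
Electrons per atom = n(e⁻)/n(M) = 0.03856 / 0.03854 = 1.00 ≈ 1, so the ion is M⁺.

1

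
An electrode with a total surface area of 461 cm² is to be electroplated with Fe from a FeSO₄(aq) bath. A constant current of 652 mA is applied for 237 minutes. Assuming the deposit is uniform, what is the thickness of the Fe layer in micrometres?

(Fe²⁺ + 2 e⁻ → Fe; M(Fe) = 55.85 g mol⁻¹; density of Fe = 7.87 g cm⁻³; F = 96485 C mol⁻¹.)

7.40 μm

Q = I·t = 0.6520 × 14220 = 9271 C; n(e⁻) = 0.09609 mol.
n(Fe) = n(e⁻)/2 = 0.04805 mol, so m = 0.04805 × 55.85 = 2.683 g.
Volume = m/ρ = 2.683 / 7.87 = 0.3410 cm³.
Thickness = V/A = 0.3410 / 461 = 7.40 × 10⁻⁴ cm = 7.40 μm.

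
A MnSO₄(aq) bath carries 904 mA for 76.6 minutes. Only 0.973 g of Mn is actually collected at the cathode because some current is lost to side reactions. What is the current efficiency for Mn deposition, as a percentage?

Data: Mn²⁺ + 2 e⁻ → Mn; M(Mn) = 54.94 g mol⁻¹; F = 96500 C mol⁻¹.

82.3 %

Q = I·t = 0.9040 × 4596.0 = 4155 C; n(e⁻) = 4155/96500 = 0.04305 mol.
Theoretical n(Mn) = n(e⁻)/2 = 0.02153 mol, i.e. m_theo = 0.02153 × 54.94 = 1.183 g.
Efficiency = m_actual / m_theo = 0.973 / 1.183 = 82.3 %.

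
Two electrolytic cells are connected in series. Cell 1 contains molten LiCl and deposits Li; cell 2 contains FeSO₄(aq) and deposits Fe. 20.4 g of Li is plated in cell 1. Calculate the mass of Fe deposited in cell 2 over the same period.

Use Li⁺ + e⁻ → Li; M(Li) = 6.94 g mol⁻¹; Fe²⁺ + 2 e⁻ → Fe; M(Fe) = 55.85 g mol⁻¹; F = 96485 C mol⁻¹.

n(Li) = 20.4 / 6.94 = 2.939 mol.
Since Li⁺ + e⁻ → Li, n(e⁻) passed = 1 × 2.939 = 2.939 mol.
Cells in series carry the same charge, so the same 2.939 mol of electrons passes through cell 2.
Fe²⁺ + 2 e⁻ → Fe, so n(Fe) = 2.939 / 2 = 1.470 mol.
m(Fe) = 1.470 × 55.85 = 82.1 g.

82.1 g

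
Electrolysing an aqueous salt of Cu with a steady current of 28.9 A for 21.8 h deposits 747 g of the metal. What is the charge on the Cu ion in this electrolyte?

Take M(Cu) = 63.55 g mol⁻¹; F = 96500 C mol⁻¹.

Q = I·t = 28.90 A × 78480 s = 2268000 C, so n(e⁻) = 2268000/96500 = 23.50 mol.
n(Cu) deposited = 747 / 63.55 = 11.75 mol.
Electrons per atom = n(e⁻)/n(Cu) = 23.50 / 11.75 = 2.00 ≈ 2, so the ion is Cu²⁺.

+2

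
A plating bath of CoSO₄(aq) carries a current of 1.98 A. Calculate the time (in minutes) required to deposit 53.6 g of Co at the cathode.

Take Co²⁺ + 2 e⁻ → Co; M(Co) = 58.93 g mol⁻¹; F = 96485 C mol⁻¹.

1480 min

n(Co) = m/M = 53.6 / 58.93 = 0.9096 mol.
Each Co atom requires 2 electrons, so n(e⁻) = 2 × 0.9096 = 1.819 mol.
Q = n(e⁻)·F = 1.819 × 96485 = 175500 C.
t = Q/I = 175500 / 1.980 A = 88640 s = 1480 min.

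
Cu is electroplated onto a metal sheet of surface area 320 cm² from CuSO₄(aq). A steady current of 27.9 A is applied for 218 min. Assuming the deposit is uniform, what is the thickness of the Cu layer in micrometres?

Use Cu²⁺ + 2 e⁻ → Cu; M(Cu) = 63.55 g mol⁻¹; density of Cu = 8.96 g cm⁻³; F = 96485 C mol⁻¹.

Q = I·t = 27.90 × 13080 = 364900 C; n(e⁻) = 3.782 mol.
n(Cu) = n(e⁻)/2 = 1.891 mol, so m = 1.891 × 63.55 = 120.2 g.
Volume = m/ρ = 120.2 / 8.96 = 13.41 cm³.
Thickness = V/A = 13.41 / 320 = 0.0419 cm = 419 μm.

419 μm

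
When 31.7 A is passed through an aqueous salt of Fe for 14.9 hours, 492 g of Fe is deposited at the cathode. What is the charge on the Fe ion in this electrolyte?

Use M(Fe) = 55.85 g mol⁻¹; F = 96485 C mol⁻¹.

Q = I·t = 31.70 A × 53640 s = 1700000 C, so n(e⁻) = 1700000/96485 = 17.62 mol.
n(Fe) deposited = 492 / 55.85 = 8.809 mol.
Electrons per atom = n(e⁻)/n(Fe) = 17.62 / 8.809 = 2.00 ≈ 2, so the ion is Fe²⁺.

+2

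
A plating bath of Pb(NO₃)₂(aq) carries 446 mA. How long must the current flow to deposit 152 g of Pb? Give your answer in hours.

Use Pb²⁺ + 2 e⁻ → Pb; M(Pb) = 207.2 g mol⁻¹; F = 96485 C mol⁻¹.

88.2 h

n(Pb) = m/M = 152 / 207.2 = 0.7336 mol.
Each Pb atom requires 2 electrons, so n(e⁻) = 2 × 0.7336 = 1.467 mol.
Q = n(e⁻)·F = 1.467 × 96485 = 141600 C.
t = Q/I = 141600 / 0.4460 A = 317400 s = 88.2 h.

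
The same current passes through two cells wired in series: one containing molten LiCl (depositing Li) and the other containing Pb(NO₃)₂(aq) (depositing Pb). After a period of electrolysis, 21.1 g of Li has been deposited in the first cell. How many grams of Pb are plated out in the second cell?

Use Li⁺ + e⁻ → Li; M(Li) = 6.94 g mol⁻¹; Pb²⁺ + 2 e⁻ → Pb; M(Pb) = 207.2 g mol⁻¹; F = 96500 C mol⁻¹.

n(Li) = 21.1 / 6.94 = 3.040 mol.
Since Li⁺ + e⁻ → Li, n(e⁻) passed = 1 × 3.040 = 3.040 mol.
Cells in series carry the same charge, so the same 3.040 mol of electrons passes through cell 2.
Pb²⁺ + 2 e⁻ → Pb, so n(Pb) = 3.040 / 2 = 1.520 mol.
m(Pb) = 1.520 × 207.2 = 315 g.

315 g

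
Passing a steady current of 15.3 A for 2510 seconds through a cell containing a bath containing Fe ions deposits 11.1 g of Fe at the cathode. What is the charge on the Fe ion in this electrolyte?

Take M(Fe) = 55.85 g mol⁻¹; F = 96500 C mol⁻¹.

+2

Q = I·t = 15.30 A × 2510.0 s = 38400 C, so n(e⁻) = 38400/96500 = 0.3980 mol.
n(Fe) deposited = 11.1 / 55.85 = 0.1987 mol.
Electrons per atom = n(e⁻)/n(Fe) = 0.3980 / 0.1987 = 2.00 ≈ 2, so the ion is Fe²⁺.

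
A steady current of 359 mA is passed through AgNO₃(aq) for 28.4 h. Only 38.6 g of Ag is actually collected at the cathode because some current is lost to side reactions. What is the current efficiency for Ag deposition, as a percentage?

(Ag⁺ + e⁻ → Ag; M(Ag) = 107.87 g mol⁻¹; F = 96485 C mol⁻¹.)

Q = I·t = 0.3590 × 102240 = 36700 C; n(e⁻) = 36700/96485 = 0.3804 mol.
Theoretical n(Ag) = n(e⁻)/1 = 0.3804 mol, i.e. m_theo = 0.3804 × 107.87 = 41.04 g.
Efficiency = m_actual / m_theo = 38.6 / 41.04 = 94.1 %.

94.1 %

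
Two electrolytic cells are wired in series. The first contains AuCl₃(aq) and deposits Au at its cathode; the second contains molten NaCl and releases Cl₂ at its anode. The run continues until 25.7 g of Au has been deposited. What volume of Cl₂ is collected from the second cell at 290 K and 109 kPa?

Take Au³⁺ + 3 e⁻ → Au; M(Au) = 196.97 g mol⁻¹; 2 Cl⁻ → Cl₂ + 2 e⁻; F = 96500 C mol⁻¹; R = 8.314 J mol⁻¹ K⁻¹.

4.33 L

n(Au) = 25.7 / 196.97 = 0.1305 mol, so n(e⁻) = 3 × 0.1305 = 0.3914 mol.
The cells are in series, so the same 0.3914 mol of electrons passes through the second cell.
2 Cl⁻ → Cl₂ + 2 e⁻ — 2 mol e⁻ per mol Cl₂, so n(Cl₂) = 0.3914/2 = 0.1957 mol.
V = nRT/P = (0.1957 × 8.314 × 290) / (109 × 10³) = 0.00433 m³ = 4.33 L.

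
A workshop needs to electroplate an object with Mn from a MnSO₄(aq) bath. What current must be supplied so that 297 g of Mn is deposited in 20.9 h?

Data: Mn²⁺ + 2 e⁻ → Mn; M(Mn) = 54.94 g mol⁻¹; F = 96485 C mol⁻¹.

13.9 A

n(Mn) = 297 / 54.94 = 5.406 mol.
n(e⁻) = 2 × 5.406 = 10.81 mol.
Q = n(e⁻)·F = 10.81 × 96485 = 1043000 C.
I = Q/t = 1043000 / 75240 s = 13.9 A.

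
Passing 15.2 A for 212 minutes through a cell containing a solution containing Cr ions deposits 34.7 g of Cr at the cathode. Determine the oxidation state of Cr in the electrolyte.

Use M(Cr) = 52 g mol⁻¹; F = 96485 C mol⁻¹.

Q = I·t = 15.20 A × 12720 s = 193300 C, so n(e⁻) = 193300/96485 = 2.004 mol.
n(Cr) deposited = 34.7 / 52 = 0.6673 mol.
Electrons per atom = n(e⁻)/n(Cr) = 2.004 / 0.6673 = 3.00 ≈ 3, so the ion is Cr³⁺.

+3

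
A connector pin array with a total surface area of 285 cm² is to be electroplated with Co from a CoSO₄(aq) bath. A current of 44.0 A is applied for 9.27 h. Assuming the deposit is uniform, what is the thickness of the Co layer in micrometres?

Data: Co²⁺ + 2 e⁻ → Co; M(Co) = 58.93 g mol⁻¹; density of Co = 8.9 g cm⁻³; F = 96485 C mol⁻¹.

Q = I·t = 44.00 × 33372 = 1468000 C; n(e⁻) = 15.22 mol.
n(Co) = n(e⁻)/2 = 7.609 mol, so m = 7.609 × 58.93 = 448.4 g.
Volume = m/ρ = 448.4 / 8.9 = 50.38 cm³.
Thickness = V/A = 50.38 / 285 = 0.177 cm = 1770 μm.

1770 μm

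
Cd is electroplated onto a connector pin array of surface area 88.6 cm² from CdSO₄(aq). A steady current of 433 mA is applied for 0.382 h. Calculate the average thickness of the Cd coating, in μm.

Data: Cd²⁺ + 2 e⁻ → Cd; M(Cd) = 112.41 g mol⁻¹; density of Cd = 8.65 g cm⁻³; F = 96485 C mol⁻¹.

Q = I·t = 0.4330 × 1375.2 = 595.5 C; n(e⁻) = 0.006172 mol.
n(Cd) = n(e⁻)/2 = 0.003086 mol, so m = 0.003086 × 112.41 = 0.3469 g.
Volume = m/ρ = 0.3469 / 8.65 = 0.04010 cm³.
Thickness = V/A = 0.04010 / 88.6 = 4.53 × 10⁻⁴ cm = 4.53 μm.

4.53 μm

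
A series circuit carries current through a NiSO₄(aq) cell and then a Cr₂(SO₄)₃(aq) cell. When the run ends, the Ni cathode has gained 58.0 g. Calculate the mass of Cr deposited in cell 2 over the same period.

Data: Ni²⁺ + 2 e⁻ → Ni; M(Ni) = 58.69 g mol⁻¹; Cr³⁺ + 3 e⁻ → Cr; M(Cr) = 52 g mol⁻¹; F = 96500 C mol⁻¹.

n(Ni) = 58.0 / 58.69 = 0.9882 mol.
Since Ni²⁺ + 2 e⁻ → Ni, n(e⁻) passed = 2 × 0.9882 = 1.976 mol.
Cells in series carry the same charge, so the same 1.976 mol of electrons passes through cell 2.
Cr³⁺ + 3 e⁻ → Cr, so n(Cr) = 1.976 / 3 = 0.6588 mol.
m(Cr) = 0.6588 × 52 = 34.3 g.

34.3 g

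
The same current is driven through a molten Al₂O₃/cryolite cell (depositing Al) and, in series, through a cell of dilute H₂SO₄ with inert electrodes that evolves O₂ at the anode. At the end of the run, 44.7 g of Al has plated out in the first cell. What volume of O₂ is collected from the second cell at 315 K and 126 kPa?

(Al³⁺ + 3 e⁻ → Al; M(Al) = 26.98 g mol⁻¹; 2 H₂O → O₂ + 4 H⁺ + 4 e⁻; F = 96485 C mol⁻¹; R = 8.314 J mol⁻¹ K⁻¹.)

25.8 L

n(Al) = 44.7 / 26.98 = 1.657 mol, so n(e⁻) = 3 × 1.657 = 4.970 mol.
The cells are in series, so the same 4.970 mol of electrons passes through the second cell.
2 H₂O → O₂ + 4 H⁺ + 4 e⁻ — 4 mol e⁻ per mol O₂, so n(O₂) = 4.970/4 = 1.243 mol.
V = nRT/P = (1.243 × 8.314 × 315) / (126 × 10³) = 0.0258 m³ = 25.8 L.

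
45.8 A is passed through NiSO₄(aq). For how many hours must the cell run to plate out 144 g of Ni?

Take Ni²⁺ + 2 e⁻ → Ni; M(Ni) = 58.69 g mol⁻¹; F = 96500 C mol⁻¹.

n(Ni) = m/M = 144 / 58.69 = 2.454 mol.
Each Ni atom requires 2 electrons, so n(e⁻) = 2 × 2.454 = 4.907 mol.
Q = n(e⁻)·F = 4.907 × 96500 = 473500 C.
t = Q/I = 473500 / 45.80 A = 10340 s = 2.87 h.

2.87 h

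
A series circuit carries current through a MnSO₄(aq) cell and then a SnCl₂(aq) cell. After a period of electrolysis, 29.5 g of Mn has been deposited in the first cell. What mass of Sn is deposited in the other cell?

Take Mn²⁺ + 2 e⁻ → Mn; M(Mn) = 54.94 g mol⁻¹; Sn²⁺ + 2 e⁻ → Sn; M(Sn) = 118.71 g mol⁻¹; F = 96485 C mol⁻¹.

63.7 g

n(Mn) = 29.5 / 54.94 = 0.5369 mol.
Since Mn²⁺ + 2 e⁻ → Mn, n(e⁻) passed = 2 × 0.5369 = 1.074 mol.
Cells in series carry the same charge, so the same 1.074 mol of electrons passes through cell 2.
Sn²⁺ + 2 e⁻ → Sn, so n(Sn) = 1.074 / 2 = 0.5369 mol.
m(Sn) = 0.5369 × 118.71 = 63.7 g.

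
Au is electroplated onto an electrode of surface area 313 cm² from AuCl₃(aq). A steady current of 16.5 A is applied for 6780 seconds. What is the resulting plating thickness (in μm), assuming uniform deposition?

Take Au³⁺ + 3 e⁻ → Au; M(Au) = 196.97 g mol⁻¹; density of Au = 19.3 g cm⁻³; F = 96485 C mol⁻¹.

Q = I·t = 16.50 × 6780.0 = 111900 C; n(e⁻) = 1.159 mol.
n(Au) = n(e⁻)/3 = 0.3865 mol, so m = 0.3865 × 196.97 = 76.13 g.
Volume = m/ρ = 76.13 / 19.3 = 3.944 cm³.
Thickness = V/A = 3.944 / 313 = 0.0126 cm = 126 μm.

126 μm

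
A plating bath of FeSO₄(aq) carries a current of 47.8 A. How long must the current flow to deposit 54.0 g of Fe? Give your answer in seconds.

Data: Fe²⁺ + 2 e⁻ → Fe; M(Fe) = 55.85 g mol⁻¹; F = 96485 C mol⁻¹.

n(Fe) = m/M = 54.0 / 55.85 = 0.9669 mol.
Each Fe atom requires 2 electrons, so n(e⁻) = 2 × 0.9669 = 1.934 mol.
Q = n(e⁻)·F = 1.934 × 96485 = 186600 C.
t = Q/I = 186600 / 47.80 A = 3903 s.

3900 s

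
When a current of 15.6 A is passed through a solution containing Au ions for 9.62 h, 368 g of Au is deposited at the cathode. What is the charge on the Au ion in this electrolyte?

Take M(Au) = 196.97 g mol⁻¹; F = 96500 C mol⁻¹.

Q = I·t = 15.60 A × 34632 s = 540300 C, so n(e⁻) = 540300/96500 = 5.599 mol.
n(Au) deposited = 368 / 196.97 = 1.868 mol.
Electrons per atom = n(e⁻)/n(Au) = 5.599 / 1.868 = 3.00 ≈ 3, so the ion is Au³⁺.

+3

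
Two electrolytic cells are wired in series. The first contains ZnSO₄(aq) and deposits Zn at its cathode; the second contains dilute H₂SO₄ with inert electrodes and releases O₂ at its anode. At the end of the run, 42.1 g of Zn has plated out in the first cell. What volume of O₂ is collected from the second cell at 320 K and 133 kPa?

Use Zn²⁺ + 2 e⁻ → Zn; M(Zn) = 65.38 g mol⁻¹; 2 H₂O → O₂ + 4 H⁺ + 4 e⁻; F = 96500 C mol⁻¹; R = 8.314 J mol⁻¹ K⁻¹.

6.44 L

n(Zn) = 42.1 / 65.38 = 0.6439 mol, so n(e⁻) = 2 × 0.6439 = 1.288 mol.
The cells are in series, so the same 1.288 mol of electrons passes through the second cell.
2 H₂O → O₂ + 4 H⁺ + 4 e⁻ — 4 mol e⁻ per mol O₂, so n(O₂) = 1.288/4 = 0.3220 mol.
V = nRT/P = (0.3220 × 8.314 × 320) / (133 × 10³) = 0.00644 m³ = 6.44 L.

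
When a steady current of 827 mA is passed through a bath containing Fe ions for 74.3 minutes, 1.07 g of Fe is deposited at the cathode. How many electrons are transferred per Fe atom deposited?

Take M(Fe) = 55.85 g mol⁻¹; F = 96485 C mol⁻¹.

Q = I·t = 0.8270 A × 4458.0 s = 3687 C, so n(e⁻) = 3687/96485 = 0.03821 mol.
n(Fe) deposited = 1.07 / 55.85 = 0.01916 mol.
Electrons per atom = n(e⁻)/n(Fe) = 0.03821 / 0.01916 = 1.99 ≈ 2, so the ion is Fe²⁺.

2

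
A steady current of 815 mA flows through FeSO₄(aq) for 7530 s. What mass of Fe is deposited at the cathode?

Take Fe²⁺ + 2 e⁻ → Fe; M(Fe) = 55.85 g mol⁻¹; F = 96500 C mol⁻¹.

Q = I·t = 0.8150 A × 7530.0 s = 6137 C.
n(e⁻) = Q/F = 6137 / 96500 = 0.06360 mol.
Fe²⁺ + 2 e⁻ → Fe, so n(Fe) = n(e⁻)/2 = 0.03180 mol.
m = n·M = 0.03180 × 55.85 = 1.78 g.

1.78 g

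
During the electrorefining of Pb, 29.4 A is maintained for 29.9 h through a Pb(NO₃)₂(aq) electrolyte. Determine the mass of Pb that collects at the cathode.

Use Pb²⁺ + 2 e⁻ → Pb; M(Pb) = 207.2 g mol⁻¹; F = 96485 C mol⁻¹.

3400 g

Q = I·t = 29.40 A × 107640 s = 3165000 C.
n(e⁻) = Q/F = 3165000 / 96485 = 32.80 mol.
Pb²⁺ + 2 e⁻ → Pb, so n(Pb) = n(e⁻)/2 = 16.40 mol.
m = n·M = 16.40 × 207.2 = 3400 g.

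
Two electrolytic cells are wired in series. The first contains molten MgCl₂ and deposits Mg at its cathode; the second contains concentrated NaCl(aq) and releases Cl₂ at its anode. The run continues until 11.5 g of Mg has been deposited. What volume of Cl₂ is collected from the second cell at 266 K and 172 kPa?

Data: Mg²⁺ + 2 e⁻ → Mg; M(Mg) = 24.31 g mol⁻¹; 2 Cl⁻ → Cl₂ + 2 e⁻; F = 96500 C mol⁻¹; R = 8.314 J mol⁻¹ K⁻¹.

n(Mg) = 11.5 / 24.31 = 0.4731 mol, so n(e⁻) = 2 × 0.4731 = 0.9461 mol.
The cells are in series, so the same 0.9461 mol of electrons passes through the second cell.
2 Cl⁻ → Cl₂ + 2 e⁻ — 2 mol e⁻ per mol Cl₂, so n(Cl₂) = 0.9461/2 = 0.4731 mol.
V = nRT/P = (0.4731 × 8.314 × 266) / (172 × 10³) = 0.00608 m³ = 6.08 L.

6.08 L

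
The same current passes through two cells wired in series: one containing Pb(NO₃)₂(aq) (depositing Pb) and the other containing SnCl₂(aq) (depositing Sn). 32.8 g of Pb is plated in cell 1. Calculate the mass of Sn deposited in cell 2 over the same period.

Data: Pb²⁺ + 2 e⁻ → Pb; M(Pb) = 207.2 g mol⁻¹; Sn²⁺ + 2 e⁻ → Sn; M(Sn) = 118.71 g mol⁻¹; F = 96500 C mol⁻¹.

n(Pb) = 32.8 / 207.2 = 0.1583 mol.
Since Pb²⁺ + 2 e⁻ → Pb, n(e⁻) passed = 2 × 0.1583 = 0.3166 mol.
Cells in series carry the same charge, so the same 0.3166 mol of electrons passes through cell 2.
Sn²⁺ + 2 e⁻ → Sn, so n(Sn) = 0.3166 / 2 = 0.1583 mol.
m(Sn) = 0.1583 × 118.71 = 18.8 g.

18.8 g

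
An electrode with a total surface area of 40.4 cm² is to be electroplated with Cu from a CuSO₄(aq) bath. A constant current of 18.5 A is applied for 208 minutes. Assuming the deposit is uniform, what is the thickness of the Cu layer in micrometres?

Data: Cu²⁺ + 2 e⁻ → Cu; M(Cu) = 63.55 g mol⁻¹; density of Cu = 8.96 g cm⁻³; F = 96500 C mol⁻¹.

Q = I·t = 18.50 × 12480 = 230900 C; n(e⁻) = 2.393 mol.
n(Cu) = n(e⁻)/2 = 1.196 mol, so m = 1.196 × 63.55 = 76.02 g.
Volume = m/ρ = 76.02 / 8.96 = 8.485 cm³.
Thickness = V/A = 8.485 / 40.4 = 0.210 cm = 2100 μm.

2100 μm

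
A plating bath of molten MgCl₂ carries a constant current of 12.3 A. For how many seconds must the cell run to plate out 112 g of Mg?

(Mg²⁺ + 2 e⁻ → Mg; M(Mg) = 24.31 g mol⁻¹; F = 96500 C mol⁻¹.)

n(Mg) = m/M = 112 / 24.31 = 4.607 mol.
Each Mg atom requires 2 electrons, so n(e⁻) = 2 × 4.607 = 9.214 mol.
Q = n(e⁻)·F = 9.214 × 96500 = 889200 C.
t = Q/I = 889200 / 12.30 A = 72290 s.

72300 s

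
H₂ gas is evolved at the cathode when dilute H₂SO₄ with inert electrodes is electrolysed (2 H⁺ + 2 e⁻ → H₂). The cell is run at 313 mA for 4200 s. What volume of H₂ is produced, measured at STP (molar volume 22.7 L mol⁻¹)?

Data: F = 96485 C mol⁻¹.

0.155 L

Q = I·t = 0.3130 A × 4200.0 s = 1315 C.
n(e⁻) = Q/F = 1315 / 96485 = 0.01362 mol.
2 electrons are transferred per H₂ molecule, so n(H₂) = 0.01362 / 2 = 0.006812 mol.
V = n × V_m = 0.006812 × 22.7 = 0.155 L.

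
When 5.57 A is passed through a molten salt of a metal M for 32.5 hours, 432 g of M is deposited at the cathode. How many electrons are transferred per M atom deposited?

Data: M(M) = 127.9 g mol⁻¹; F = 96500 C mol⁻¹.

2

Q = I·t = 5.570 A × 117000 s = 651700 C, so n(e⁻) = 651700/96500 = 6.753 mol.
n(M) deposited = 432 / 127.9 = 3.378 mol.
Electrons per atom = n(e⁻)/n(M) = 6.753 / 3.378 = 2.00 ≈ 2, so the ion is M²⁺.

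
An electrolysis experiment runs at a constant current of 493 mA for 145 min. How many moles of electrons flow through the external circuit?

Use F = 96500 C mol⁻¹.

Q = I·t = 0.4930 A × 8700.0 s = 4289 C.
n(e⁻) = Q/F = 4289 / 96500 = 0.0444 mol.

0.0444 mol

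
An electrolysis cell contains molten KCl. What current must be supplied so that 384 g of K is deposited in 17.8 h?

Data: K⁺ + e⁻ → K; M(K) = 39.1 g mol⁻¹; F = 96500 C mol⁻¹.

14.8 A

n(K) = 384 / 39.1 = 9.821 mol.
n(e⁻) = 1 × 9.821 = 9.821 mol.
Q = n(e⁻)·F = 9.821 × 96500 = 947700 C.
I = Q/t = 947700 / 64080 s = 14.8 A.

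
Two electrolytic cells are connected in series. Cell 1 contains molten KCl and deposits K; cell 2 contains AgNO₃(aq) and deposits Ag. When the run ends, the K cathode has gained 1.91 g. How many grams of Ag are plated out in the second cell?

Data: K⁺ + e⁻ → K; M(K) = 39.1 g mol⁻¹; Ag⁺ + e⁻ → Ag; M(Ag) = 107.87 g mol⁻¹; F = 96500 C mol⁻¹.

5.27 g

n(K) = 1.91 / 39.1 = 0.04885 mol.
Since K⁺ + e⁻ → K, n(e⁻) passed = 1 × 0.04885 = 0.04885 mol.
Cells in series carry the same charge, so the same 0.04885 mol of electrons passes through cell 2.
Ag⁺ + e⁻ → Ag, so n(Ag) = 0.04885 / 1 = 0.04885 mol.
m(Ag) = 0.04885 × 107.87 = 5.27 g.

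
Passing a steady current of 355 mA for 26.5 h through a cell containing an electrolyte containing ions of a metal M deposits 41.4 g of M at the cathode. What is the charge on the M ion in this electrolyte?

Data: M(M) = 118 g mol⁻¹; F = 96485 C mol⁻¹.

+1

Q = I·t = 0.3550 A × 95400 s = 33870 C, so n(e⁻) = 33870/96485 = 0.3510 mol.
n(M) deposited = 41.4 / 118 = 0.3508 mol.
Electrons per atom = n(e⁻)/n(M) = 0.3510 / 0.3508 = 1.00 ≈ 1, so the ion is M⁺.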